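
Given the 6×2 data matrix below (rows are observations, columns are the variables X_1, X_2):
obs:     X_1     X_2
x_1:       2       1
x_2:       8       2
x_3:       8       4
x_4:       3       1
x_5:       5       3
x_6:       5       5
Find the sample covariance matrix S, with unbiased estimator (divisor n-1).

Step 1 — column means:
  mean(X_1) = (2 + 8 + 8 + 3 + 5 + 5) / 6 = 31/6 = 5.1667
  mean(X_2) = (1 + 2 + 4 + 1 + 3 + 5) / 6 = 16/6 = 2.6667

Step 2 — sample covariance S[i,j] = (1/(n-1)) · Σ_k (x_{k,i} - mean_i) · (x_{k,j} - mean_j), with n-1 = 5.
  S[X_1,X_1] = ((-3.1667)·(-3.1667) + (2.8333)·(2.8333) + (2.8333)·(2.8333) + (-2.1667)·(-2.1667) + (-0.1667)·(-0.1667) + (-0.1667)·(-0.1667)) / 5 = 30.8333/5 = 6.1667
  S[X_1,X_2] = ((-3.1667)·(-1.6667) + (2.8333)·(-0.6667) + (2.8333)·(1.3333) + (-2.1667)·(-1.6667) + (-0.1667)·(0.3333) + (-0.1667)·(2.3333)) / 5 = 10.3333/5 = 2.0667
  S[X_2,X_2] = ((-1.6667)·(-1.6667) + (-0.6667)·(-0.6667) + (1.3333)·(1.3333) + (-1.6667)·(-1.6667) + (0.3333)·(0.3333) + (2.3333)·(2.3333)) / 5 = 13.3333/5 = 2.6667

S is symmetric (S[j,i] = S[i,j]). Assembling:

S = [[6.1667, 2.0667],
 [2.0667, 2.6667]]


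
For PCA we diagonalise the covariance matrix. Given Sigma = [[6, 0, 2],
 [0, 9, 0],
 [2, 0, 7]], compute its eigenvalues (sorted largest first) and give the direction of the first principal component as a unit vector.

Step 1 — characteristic polynomial p(λ) = det(λI - Sigma) = λ³ - tr·λ² + c_1·λ - det, where tr = trace, c_1 = sum of the principal 2×2 minors, det = det(Sigma):
  tr = 6 + 9 + 7 = 22,
  c_1 = (6·9 - (0)²) + (6·7 - (2)²) + (9·7 - (0)²) = 54 + 38 + 63 = 155,
  det = 6·(9·7 - (0)²) - (0)·((0)·7 - (0)·(2)) + (2)·((0)·(0) - 9·(2)) = 6·(63) - (0)·(0) + (2)·(-18) = 342.
  So p(λ) = λ³ - 22λ² + 155λ - 342.
Step 2 — look for an integer root (rational root theorem: any rational root is an integer divisor of 342). Testing λ = 9:
  p(9) = 729 - 1782 + 1395 - 342 = 0  ✓
  Dividing out (λ - 9): p(λ) = (λ - 9)(λ² - 13λ + 38).
Step 3 — remaining eigenvalues from the quadratic λ² - 13λ + 38 = 0:
  Δ = 13² - 4·38 = 169 - 152 = 17,  λ = (13 ± √17)/2 = (13 ± 4.1231)/2 ≈ 8.5616 or 4.4384.
  Sorted: λ_1 = 9,  λ_2 = 8.5616,  λ_3 = 4.4384  (check: sum = 22 = tr ✓).

Step 4 — unit eigenvector for λ_1 = 9: v spans the null space of (Sigma - λ_1 I), whose rows are
  r_1 = (-3, 0, 2),  r_2 = (0, 0, 0),  r_3 = (2, 0, -2).
  v is orthogonal to every row, so take v ∝ r_1 × r_3 = ((0)·(-2) - (2)·(0), (2)·(2) - (-3)·(-2), (-3)·(0) - (0)·(2)) = (0, -2, 0).
  Rescale (divide by 2; multiply by -1 so the first nonzero entry is positive): u = (0, 1, 0).
  ||u|| = √((0)² + (1)² + (0)²) = √(1) = 1,  v_1 = u/||u|| ≈ (0, 1, 0) (||v_1|| = 1).

λ_1 = 9,  λ_2 = 8.5616,  λ_3 = 4.4384;  v_1 ≈ (0, 1, 0)


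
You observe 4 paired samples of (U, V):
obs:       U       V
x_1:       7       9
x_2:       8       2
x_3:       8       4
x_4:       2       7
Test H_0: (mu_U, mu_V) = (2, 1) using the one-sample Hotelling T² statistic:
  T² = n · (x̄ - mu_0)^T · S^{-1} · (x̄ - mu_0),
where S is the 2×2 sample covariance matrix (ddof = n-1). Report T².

Step 1 — sample mean vector:
  mean(U) = (7 + 8 + 8 + 2) / 4 = 25/4 = 6.25
  mean(V) = (9 + 2 + 4 + 7) / 4 = 22/4 = 5.5
  x̄ = (6.25, 5.5),  deviation x̄ - mu_0 = (6.25, 5.5) - (2, 1) = (4.25, 4.5).

Step 2 — sample covariance matrix, S[i,j] = (1/(n-1)) · Σ_k (x_{k,i} - mean_i) · (x_{k,j} - mean_j), divisor n-1 = 3:
  S[U,U] = ((0.75)·(0.75) + (1.75)·(1.75) + (1.75)·(1.75) + (-4.25)·(-4.25)) / 3 = 24.75/3 = 8.25
  S[U,V] = ((0.75)·(3.5) + (1.75)·(-3.5) + (1.75)·(-1.5) + (-4.25)·(1.5)) / 3 = -12.5/3 = -4.1667
  S[V,V] = ((3.5)·(3.5) + (-3.5)·(-3.5) + (-1.5)·(-1.5) + (1.5)·(1.5)) / 3 = 29/3 = 9.6667
  S = [[8.25, -4.1667],
 [-4.1667, 9.6667]].

Step 3 — invert S. det(S) = 8.25·9.6667 - (-4.1667)² = 62.3889.
  S^{-1} = (1/det) · [[d, -b], [-b, a]] = [[0.1549, 0.0668],
 [0.0668, 0.1322]].

Step 4 — quadratic form (x̄ - mu_0)^T · S^{-1} · (x̄ - mu_0):
  S^{-1} · (x̄ - mu_0) = (0.959, 0.8789),
  (x̄ - mu_0)^T · [...] = (4.25)·(0.959) + (4.5)·(0.8789) = 8.0309.

Step 5 — scale by n: T² = 4 · 8.0309 = 32.1238.

T² ≈ 32.1238


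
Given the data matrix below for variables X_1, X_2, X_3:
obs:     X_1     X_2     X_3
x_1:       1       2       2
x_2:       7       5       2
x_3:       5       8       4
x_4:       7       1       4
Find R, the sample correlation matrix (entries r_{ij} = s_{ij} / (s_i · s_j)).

Step 1 — column means:
  mean(X_1) = (1 + 7 + 5 + 7) / 4 = 20/4 = 5
  mean(X_2) = (2 + 5 + 8 + 1) / 4 = 16/4 = 4
  mean(X_3) = (2 + 2 + 4 + 4) / 4 = 12/4 = 3

Step 2 — sample variances and covariances s[i,j] = (1/(n-1)) · Σ_k (x_{k,i} - mean_i) · (x_{k,j} - mean_j), with n-1 = 3:
  s[X_1,X_1] = ((-4)·(-4) + (2)·(2) + (0)·(0) + (2)·(2)) / 3 = 24/3 = 8
  s[X_1,X_2] = ((-4)·(-2) + (2)·(1) + (0)·(4) + (2)·(-3)) / 3 = 4/3 = 1.3333
  s[X_1,X_3] = ((-4)·(-1) + (2)·(-1) + (0)·(1) + (2)·(1)) / 3 = 4/3 = 1.3333
  s[X_2,X_2] = ((-2)·(-2) + (1)·(1) + (4)·(4) + (-3)·(-3)) / 3 = 30/3 = 10
  s[X_2,X_3] = ((-2)·(-1) + (1)·(-1) + (4)·(1) + (-3)·(1)) / 3 = 2/3 = 0.6667
  s[X_3,X_3] = ((-1)·(-1) + (-1)·(-1) + (1)·(1) + (1)·(1)) / 3 = 4/3 = 1.3333
  Sample standard deviations s_i = √(s[i,i]):
  s(X_1) = √(8) = 2.8284
  s(X_2) = √(10) = 3.1623
  s(X_3) = √(1.3333) = 1.1547

Step 3 — r_{ij} = s_{ij} / (s_i · s_j):
  r[X_1,X_1] = 1 (diagonal).
  r[X_1,X_2] = 1.3333 / (2.8284 · 3.1623) = 1.3333 / 8.9443 = 0.1491
  r[X_1,X_3] = 1.3333 / (2.8284 · 1.1547) = 1.3333 / 3.266 = 0.4082
  r[X_2,X_2] = 1 (diagonal).
  r[X_2,X_3] = 0.6667 / (3.1623 · 1.1547) = 0.6667 / 3.6515 = 0.1826
  r[X_3,X_3] = 1 (diagonal).

R is symmetric with unit diagonal. Assembling:

R = [[1, 0.1491, 0.4082],
 [0.1491, 1, 0.1826],
 [0.4082, 0.1826, 1]]


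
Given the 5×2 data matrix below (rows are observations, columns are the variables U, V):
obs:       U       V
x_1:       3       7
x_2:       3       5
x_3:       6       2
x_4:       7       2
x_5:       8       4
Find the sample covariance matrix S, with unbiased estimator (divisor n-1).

Step 1 — column means:
  mean(U) = (3 + 3 + 6 + 7 + 8) / 5 = 27/5 = 5.4
  mean(V) = (7 + 5 + 2 + 2 + 4) / 5 = 20/5 = 4

Step 2 — sample covariance S[i,j] = (1/(n-1)) · Σ_k (x_{k,i} - mean_i) · (x_{k,j} - mean_j), with n-1 = 4.
  S[U,U] = ((-2.4)·(-2.4) + (-2.4)·(-2.4) + (0.6)·(0.6) + (1.6)·(1.6) + (2.6)·(2.6)) / 4 = 21.2/4 = 5.3
  S[U,V] = ((-2.4)·(3) + (-2.4)·(1) + (0.6)·(-2) + (1.6)·(-2) + (2.6)·(0)) / 4 = -14/4 = -3.5
  S[V,V] = ((3)·(3) + (1)·(1) + (-2)·(-2) + (-2)·(-2) + (0)·(0)) / 4 = 18/4 = 4.5

S is symmetric (S[j,i] = S[i,j]). Assembling:

S = [[5.3, -3.5],
 [-3.5, 4.5]]


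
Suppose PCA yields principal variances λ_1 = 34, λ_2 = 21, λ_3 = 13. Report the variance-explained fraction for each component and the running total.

Step 1 — total variance = trace(Sigma) = Σ λ_i = 34 + 21 + 13 = 68.

Step 2 — fraction explained by component i = λ_i / Σ λ:
  PC1: 34/68 = 0.5
  PC2: 21/68 = 0.3088
  PC3: 13/68 = 0.1912

Step 3 — cumulative fraction after k components = (λ_1 + ... + λ_k) / Σ λ:
  k = 1: 34/68 = 0.5
  k = 2: (34 + 21)/68 = 55/68 = 0.8088
  k = 3: (34 + 21 + 13)/68 = 68/68 = 1

Summary (fraction, with percent):

explained: PC1 0.5 (50%), PC2 0.3088 (30.88%), PC3 0.1912 (19.12%);  cumulative: 0.5, 0.8088, 1


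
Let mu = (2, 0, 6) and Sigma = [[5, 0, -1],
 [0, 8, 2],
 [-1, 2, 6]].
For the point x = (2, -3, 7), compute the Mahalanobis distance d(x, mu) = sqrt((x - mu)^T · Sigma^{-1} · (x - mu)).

Step 1 — centre the observation: (x - mu) = (0, -3, 1).

Step 2 — invert Sigma (cofactor / det for 3×3, or solve directly):
  Sigma^{-1} = [[0.2075, -0.0094, 0.0377],
 [-0.0094, 0.1368, -0.0472],
 [0.0377, -0.0472, 0.1887]].

Step 3 — form the quadratic (x - mu)^T · Sigma^{-1} · (x - mu):
  Sigma^{-1} · (x - mu) = (0.066, -0.4575, 0.3302).
  (x - mu)^T · [Sigma^{-1} · (x - mu)] = (0)·(0.066) + (-3)·(-0.4575) + (1)·(0.3302) = 1.7028.

Step 4 — take square root: d = √(1.7028) ≈ 1.3049.

d(x, mu) = √(1.7028) ≈ 1.3049


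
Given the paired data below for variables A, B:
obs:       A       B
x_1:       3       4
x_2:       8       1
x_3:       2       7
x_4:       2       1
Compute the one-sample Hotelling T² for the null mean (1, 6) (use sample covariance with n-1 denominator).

Step 1 — sample mean vector:
  mean(A) = (3 + 8 + 2 + 2) / 4 = 15/4 = 3.75
  mean(B) = (4 + 1 + 7 + 1) / 4 = 13/4 = 3.25
  x̄ = (3.75, 3.25),  deviation x̄ - mu_0 = (3.75, 3.25) - (1, 6) = (2.75, -2.75).

Step 2 — sample covariance matrix, S[i,j] = (1/(n-1)) · Σ_k (x_{k,i} - mean_i) · (x_{k,j} - mean_j), divisor n-1 = 3:
  S[A,A] = ((-0.75)·(-0.75) + (4.25)·(4.25) + (-1.75)·(-1.75) + (-1.75)·(-1.75)) / 3 = 24.75/3 = 8.25
  S[A,B] = ((-0.75)·(0.75) + (4.25)·(-2.25) + (-1.75)·(3.75) + (-1.75)·(-2.25)) / 3 = -12.75/3 = -4.25
  S[B,B] = ((0.75)·(0.75) + (-2.25)·(-2.25) + (3.75)·(3.75) + (-2.25)·(-2.25)) / 3 = 24.75/3 = 8.25
  S = [[8.25, -4.25],
 [-4.25, 8.25]].

Step 3 — invert S. det(S) = 8.25·8.25 - (-4.25)² = 50.
  S^{-1} = (1/det) · [[d, -b], [-b, a]] = [[0.165, 0.085],
 [0.085, 0.165]].

Step 4 — quadratic form (x̄ - mu_0)^T · S^{-1} · (x̄ - mu_0):
  S^{-1} · (x̄ - mu_0) = (0.22, -0.22),
  (x̄ - mu_0)^T · [...] = (2.75)·(0.22) + (-2.75)·(-0.22) = 1.21.

Step 5 — scale by n: T² = 4 · 1.21 = 4.84.

T² ≈ 4.84


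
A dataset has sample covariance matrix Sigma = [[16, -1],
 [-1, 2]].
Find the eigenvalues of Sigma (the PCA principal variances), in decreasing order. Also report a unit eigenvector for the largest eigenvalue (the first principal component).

Step 1 — characteristic polynomial of 2×2 Sigma:
  det(Sigma - λI) = λ² - trace · λ + det = 0.
  trace = 16 + 2 = 18, det = 16·2 - (-1)² = 31.
Step 2 — discriminant:
  Δ = trace² - 4·det = 324 - 124 = 200.
Step 3 — eigenvalues:
  λ = (trace ± √Δ)/2 = (18 ± 14.1421)/2,
  λ_1 = 16.0711,  λ_2 = 1.9289.

Step 4 — unit eigenvector for λ_1: solve (Sigma - λ_1 I)v = 0. First row:
  (16 - 16.0711)·v_x + (-1)·v_y = 0, i.e. (-0.0711)·v_x + (-1)·v_y = 0,
  so v ∝ (b, λ_1 - a) = (-1, 0.0711); multiply by -1 so the first entry is positive: u = (1, -0.0711).
  ||u|| = √((1)² + (-0.0711)²) = √(1.0051) ≈ 1.0025,
  v_1 = u/||u|| ≈ (0.9975, -0.0709) (||v_1|| = 1).

λ_1 = 16.0711,  λ_2 = 1.9289;  v_1 ≈ (0.9975, -0.0709)


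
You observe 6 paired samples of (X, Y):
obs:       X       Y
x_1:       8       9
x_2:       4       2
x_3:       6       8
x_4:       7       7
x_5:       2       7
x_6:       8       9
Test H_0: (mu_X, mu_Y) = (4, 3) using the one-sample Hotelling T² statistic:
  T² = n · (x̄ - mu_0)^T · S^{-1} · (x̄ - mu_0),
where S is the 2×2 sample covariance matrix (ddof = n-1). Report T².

Step 1 — sample mean vector:
  mean(X) = (8 + 4 + 6 + 7 + 2 + 8) / 6 = 35/6 = 5.8333
  mean(Y) = (9 + 2 + 8 + 7 + 7 + 9) / 6 = 42/6 = 7
  x̄ = (5.8333, 7),  deviation x̄ - mu_0 = (5.8333, 7) - (4, 3) = (1.8333, 4).

Step 2 — sample covariance matrix, S[i,j] = (1/(n-1)) · Σ_k (x_{k,i} - mean_i) · (x_{k,j} - mean_j), divisor n-1 = 5:
  S[X,X] = ((2.1667)·(2.1667) + (-1.8333)·(-1.8333) + (0.1667)·(0.1667) + (1.1667)·(1.1667) + (-3.8333)·(-3.8333) + (2.1667)·(2.1667)) / 5 = 28.8333/5 = 5.7667
  S[X,Y] = ((2.1667)·(2) + (-1.8333)·(-5) + (0.1667)·(1) + (1.1667)·(0) + (-3.8333)·(0) + (2.1667)·(2)) / 5 = 18/5 = 3.6
  S[Y,Y] = ((2)·(2) + (-5)·(-5) + (1)·(1) + (0)·(0) + (0)·(0) + (2)·(2)) / 5 = 34/5 = 6.8
  S = [[5.7667, 3.6],
 [3.6, 6.8]].

Step 3 — invert S. det(S) = 5.7667·6.8 - (3.6)² = 26.2533.
  S^{-1} = (1/det) · [[d, -b], [-b, a]] = [[0.259, -0.1371],
 [-0.1371, 0.2197]].

Step 4 — quadratic form (x̄ - mu_0)^T · S^{-1} · (x̄ - mu_0):
  S^{-1} · (x̄ - mu_0) = (-0.0736, 0.6272),
  (x̄ - mu_0)^T · [...] = (1.8333)·(-0.0736) + (4)·(0.6272) = 2.3739.

Step 5 — scale by n: T² = 6 · 2.3739 = 14.2433.

T² ≈ 14.2433


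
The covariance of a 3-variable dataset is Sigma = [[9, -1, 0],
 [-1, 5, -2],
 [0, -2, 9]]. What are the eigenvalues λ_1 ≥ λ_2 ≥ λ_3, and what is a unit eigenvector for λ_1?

Step 1 — characteristic polynomial p(λ) = det(λI - Sigma) = λ³ - tr·λ² + c_1·λ - det, where tr = trace, c_1 = sum of the principal 2×2 minors, det = det(Sigma):
  tr = 9 + 5 + 9 = 23,
  c_1 = (9·5 - (-1)²) + (9·9 - (0)²) + (5·9 - (-2)²) = 44 + 81 + 41 = 166,
  det = 9·(5·9 - (-2)²) - (-1)·((-1)·9 - (-2)·(0)) + (0)·((-1)·(-2) - 5·(0)) = 9·(41) - (-1)·(-9) + (0)·(2) = 360.
  So p(λ) = λ³ - 23λ² + 166λ - 360.
Step 2 — look for an integer root (rational root theorem: any rational root is an integer divisor of 360). Testing λ = 4:
  p(4) = 64 - 368 + 664 - 360 = 0  ✓
  Dividing out (λ - 4): p(λ) = (λ - 4)(λ² - 19λ + 90).
Step 3 — remaining eigenvalues from the quadratic λ² - 19λ + 90 = 0:
  Δ = 19² - 4·90 = 361 - 360 = 1,  λ = (19 ± √1)/2 = (19 ± 1)/2 = 10 or 9.
  Sorted: λ_1 = 10,  λ_2 = 9,  λ_3 = 4  (check: sum = 23 = tr ✓).

Step 4 — unit eigenvector for λ_1 = 10: v spans the null space of (Sigma - λ_1 I), whose rows are
  r_1 = (-1, -1, 0),  r_2 = (-1, -5, -2),  r_3 = (0, -2, -1).
  v is orthogonal to every row, so take v ∝ r_1 × r_2 = ((-1)·(-2) - (0)·(-5), (0)·(-1) - (-1)·(-2), (-1)·(-5) - (-1)·(-1)) = (2, -2, 4).
  Rescale (divide by 2): u = (1, -1, 2).
  ||u|| = √((1)² + (-1)² + (2)²) = √(6) ≈ 2.4495,  v_1 = u/||u|| ≈ (0.4082, -0.4082, 0.8165) (||v_1|| = 1).

λ_1 = 10,  λ_2 = 9,  λ_3 = 4;  v_1 ≈ (0.4082, -0.4082, 0.8165)


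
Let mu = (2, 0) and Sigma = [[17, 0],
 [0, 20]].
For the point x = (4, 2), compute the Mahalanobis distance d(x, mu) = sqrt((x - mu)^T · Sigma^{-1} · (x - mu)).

Step 1 — centre the observation: (x - mu) = (2, 2).

Step 2 — invert Sigma. det(Sigma) = 17·20 - (0)² = 340.
  Sigma^{-1} = (1/det) · [[d, -b], [-b, a]] = [[0.0588, 0],
 [0, 0.05]].

Step 3 — form the quadratic (x - mu)^T · Sigma^{-1} · (x - mu):
  Sigma^{-1} · (x - mu) = (0.1176, 0.1).
  (x - mu)^T · [Sigma^{-1} · (x - mu)] = (2)·(0.1176) + (2)·(0.1) = 0.4353.

Step 4 — take square root: d = √(0.4353) ≈ 0.6598.

d(x, mu) = √(0.4353) ≈ 0.6598


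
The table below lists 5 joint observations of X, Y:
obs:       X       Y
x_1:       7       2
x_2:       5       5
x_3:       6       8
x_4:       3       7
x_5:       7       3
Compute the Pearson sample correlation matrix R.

Step 1 — column means:
  mean(X) = (7 + 5 + 6 + 3 + 7) / 5 = 28/5 = 5.6
  mean(Y) = (2 + 5 + 8 + 7 + 3) / 5 = 25/5 = 5

Step 2 — sample variances and covariances s[i,j] = (1/(n-1)) · Σ_k (x_{k,i} - mean_i) · (x_{k,j} - mean_j), with n-1 = 4:
  s[X,X] = ((1.4)·(1.4) + (-0.6)·(-0.6) + (0.4)·(0.4) + (-2.6)·(-2.6) + (1.4)·(1.4)) / 4 = 11.2/4 = 2.8
  s[X,Y] = ((1.4)·(-3) + (-0.6)·(0) + (0.4)·(3) + (-2.6)·(2) + (1.4)·(-2)) / 4 = -11/4 = -2.75
  s[Y,Y] = ((-3)·(-3) + (0)·(0) + (3)·(3) + (2)·(2) + (-2)·(-2)) / 4 = 26/4 = 6.5
  Sample standard deviations s_i = √(s[i,i]):
  s(X) = √(2.8) = 1.6733
  s(Y) = √(6.5) = 2.5495

Step 3 — r_{ij} = s_{ij} / (s_i · s_j):
  r[X,X] = 1 (diagonal).
  r[X,Y] = -2.75 / (1.6733 · 2.5495) = -2.75 / 4.2661 = -0.6446
  r[Y,Y] = 1 (diagonal).

R is symmetric with unit diagonal. Assembling:

R = [[1, -0.6446],
 [-0.6446, 1]]


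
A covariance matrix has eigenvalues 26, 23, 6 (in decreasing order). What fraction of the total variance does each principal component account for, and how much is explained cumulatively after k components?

Step 1 — total variance = trace(Sigma) = Σ λ_i = 26 + 23 + 6 = 55.

Step 2 — fraction explained by component i = λ_i / Σ λ:
  PC1: 26/55 = 0.4727
  PC2: 23/55 = 0.4182
  PC3: 6/55 = 0.1091

Step 3 — cumulative fraction after k components = (λ_1 + ... + λ_k) / Σ λ:
  k = 1: 26/55 = 0.4727
  k = 2: (26 + 23)/55 = 49/55 = 0.8909
  k = 3: (26 + 23 + 6)/55 = 55/55 = 1

Summary (fraction, with percent):

explained: PC1 0.4727 (47.27%), PC2 0.4182 (41.82%), PC3 0.1091 (10.91%);  cumulative: 0.4727, 0.8909, 1


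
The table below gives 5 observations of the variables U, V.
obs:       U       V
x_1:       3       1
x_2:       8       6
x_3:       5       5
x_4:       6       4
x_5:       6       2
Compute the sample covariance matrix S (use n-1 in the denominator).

Step 1 — column means:
  mean(U) = (3 + 8 + 5 + 6 + 6) / 5 = 28/5 = 5.6
  mean(V) = (1 + 6 + 5 + 4 + 2) / 5 = 18/5 = 3.6

Step 2 — sample covariance S[i,j] = (1/(n-1)) · Σ_k (x_{k,i} - mean_i) · (x_{k,j} - mean_j), with n-1 = 4.
  S[U,U] = ((-2.6)·(-2.6) + (2.4)·(2.4) + (-0.6)·(-0.6) + (0.4)·(0.4) + (0.4)·(0.4)) / 4 = 13.2/4 = 3.3
  S[U,V] = ((-2.6)·(-2.6) + (2.4)·(2.4) + (-0.6)·(1.4) + (0.4)·(0.4) + (0.4)·(-1.6)) / 4 = 11.2/4 = 2.8
  S[V,V] = ((-2.6)·(-2.6) + (2.4)·(2.4) + (1.4)·(1.4) + (0.4)·(0.4) + (-1.6)·(-1.6)) / 4 = 17.2/4 = 4.3

S is symmetric (S[j,i] = S[i,j]). Assembling:

S = [[3.3, 2.8],
 [2.8, 4.3]]


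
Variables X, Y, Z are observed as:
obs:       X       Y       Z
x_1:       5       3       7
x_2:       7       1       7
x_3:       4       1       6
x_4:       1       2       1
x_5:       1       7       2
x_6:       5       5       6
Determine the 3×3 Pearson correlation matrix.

Step 1 — column means:
  mean(X) = (5 + 7 + 4 + 1 + 1 + 5) / 6 = 23/6 = 3.8333
  mean(Y) = (3 + 1 + 1 + 2 + 7 + 5) / 6 = 19/6 = 3.1667
  mean(Z) = (7 + 7 + 6 + 1 + 2 + 6) / 6 = 29/6 = 4.8333

Step 2 — sample variances and covariances s[i,j] = (1/(n-1)) · Σ_k (x_{k,i} - mean_i) · (x_{k,j} - mean_j), with n-1 = 5:
  s[X,X] = ((1.1667)·(1.1667) + (3.1667)·(3.1667) + (0.1667)·(0.1667) + (-2.8333)·(-2.8333) + (-2.8333)·(-2.8333) + (1.1667)·(1.1667)) / 5 = 28.8333/5 = 5.7667
  s[X,Y] = ((1.1667)·(-0.1667) + (3.1667)·(-2.1667) + (0.1667)·(-2.1667) + (-2.8333)·(-1.1667) + (-2.8333)·(3.8333) + (1.1667)·(1.8333)) / 5 = -12.8333/5 = -2.5667
  s[X,Z] = ((1.1667)·(2.1667) + (3.1667)·(2.1667) + (0.1667)·(1.1667) + (-2.8333)·(-3.8333) + (-2.8333)·(-2.8333) + (1.1667)·(1.1667)) / 5 = 29.8333/5 = 5.9667
  s[Y,Y] = ((-0.1667)·(-0.1667) + (-2.1667)·(-2.1667) + (-2.1667)·(-2.1667) + (-1.1667)·(-1.1667) + (3.8333)·(3.8333) + (1.8333)·(1.8333)) / 5 = 28.8333/5 = 5.7667
  s[Y,Z] = ((-0.1667)·(2.1667) + (-2.1667)·(2.1667) + (-2.1667)·(1.1667) + (-1.1667)·(-3.8333) + (3.8333)·(-2.8333) + (1.8333)·(1.1667)) / 5 = -11.8333/5 = -2.3667
  s[Z,Z] = ((2.1667)·(2.1667) + (2.1667)·(2.1667) + (1.1667)·(1.1667) + (-3.8333)·(-3.8333) + (-2.8333)·(-2.8333) + (1.1667)·(1.1667)) / 5 = 34.8333/5 = 6.9667
  Sample standard deviations s_i = √(s[i,i]):
  s(X) = √(5.7667) = 2.4014
  s(Y) = √(5.7667) = 2.4014
  s(Z) = √(6.9667) = 2.6394

Step 3 — r_{ij} = s_{ij} / (s_i · s_j):
  r[X,X] = 1 (diagonal).
  r[X,Y] = -2.5667 / (2.4014 · 2.4014) = -2.5667 / 5.7667 = -0.4451
  r[X,Z] = 5.9667 / (2.4014 · 2.6394) = 5.9667 / 6.3383 = 0.9414
  r[Y,Y] = 1 (diagonal).
  r[Y,Z] = -2.3667 / (2.4014 · 2.6394) = -2.3667 / 6.3383 = -0.3734
  r[Z,Z] = 1 (diagonal).

R is symmetric with unit diagonal. Assembling:

R = [[1, -0.4451, 0.9414],
 [-0.4451, 1, -0.3734],
 [0.9414, -0.3734, 1]]


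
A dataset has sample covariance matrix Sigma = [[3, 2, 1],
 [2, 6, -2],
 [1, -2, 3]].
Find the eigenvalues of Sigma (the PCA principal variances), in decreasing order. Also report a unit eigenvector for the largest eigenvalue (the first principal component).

Step 1 — characteristic polynomial p(λ) = det(λI - Sigma) = λ³ - tr·λ² + c_1·λ - det, where tr = trace, c_1 = sum of the principal 2×2 minors, det = det(Sigma):
  tr = 3 + 6 + 3 = 12,
  c_1 = (3·6 - (2)²) + (3·3 - (1)²) + (6·3 - (-2)²) = 14 + 8 + 14 = 36,
  det = 3·(6·3 - (-2)²) - (2)·((2)·3 - (-2)·(1)) + (1)·((2)·(-2) - 6·(1)) = 3·(14) - (2)·(8) + (1)·(-10) = 16.
  So p(λ) = λ³ - 12λ² + 36λ - 16.
Step 2 — look for an integer root (rational root theorem: any rational root is an integer divisor of 16). Testing λ = 4:
  p(4) = 64 - 192 + 144 - 16 = 0  ✓
  Dividing out (λ - 4): p(λ) = (λ - 4)(λ² - 8λ + 4).
Step 3 — remaining eigenvalues from the quadratic λ² - 8λ + 4 = 0:
  Δ = 8² - 4·4 = 64 - 16 = 48,  λ = (8 ± √48)/2 = (8 ± 6.9282)/2 ≈ 7.4641 or 0.5359.
  Sorted: λ_1 = 7.4641,  λ_2 = 4,  λ_3 = 0.5359  (check: sum = 12 = tr ✓).

Step 4 — unit eigenvector for λ_1 ≈ 7.4641: v spans the null space of (Sigma - λ_1 I), whose rows are
  r_1 = (-4.4641, 2, 1),  r_2 = (2, -1.4641, -2),  r_3 = (1, -2, -4.4641).
  v is orthogonal to every row, so take v ∝ r_1 × r_2 = ((2)·(-2) - (1)·(-1.4641), (1)·(2) - (-4.4641)·(-2), (-4.4641)·(-1.4641) - (2)·(2)) ≈ (-2.5359, -6.9282, 2.5359).
  Rescale (multiply by -1 so the first nonzero entry is positive): u = (2.5359, 6.9282, -2.5359).
  ||u|| = √((2.5359)² + (6.9282)² + (-2.5359)²) = √(60.8616) ≈ 7.8014,  v_1 = u/||u|| ≈ (0.3251, 0.8881, -0.3251) (||v_1|| = 1).

λ_1 = 7.4641,  λ_2 = 4,  λ_3 = 0.5359;  v_1 ≈ (0.3251, 0.8881, -0.3251)


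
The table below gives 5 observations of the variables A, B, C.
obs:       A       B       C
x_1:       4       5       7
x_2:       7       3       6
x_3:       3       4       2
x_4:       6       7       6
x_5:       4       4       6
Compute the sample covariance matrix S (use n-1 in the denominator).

Step 1 — column means:
  mean(A) = (4 + 7 + 3 + 6 + 4) / 5 = 24/5 = 4.8
  mean(B) = (5 + 3 + 4 + 7 + 4) / 5 = 23/5 = 4.6
  mean(C) = (7 + 6 + 2 + 6 + 6) / 5 = 27/5 = 5.4

Step 2 — sample covariance S[i,j] = (1/(n-1)) · Σ_k (x_{k,i} - mean_i) · (x_{k,j} - mean_j), with n-1 = 4.
  S[A,A] = ((-0.8)·(-0.8) + (2.2)·(2.2) + (-1.8)·(-1.8) + (1.2)·(1.2) + (-0.8)·(-0.8)) / 4 = 10.8/4 = 2.7
  S[A,B] = ((-0.8)·(0.4) + (2.2)·(-1.6) + (-1.8)·(-0.6) + (1.2)·(2.4) + (-0.8)·(-0.6)) / 4 = 0.6/4 = 0.15
  S[A,C] = ((-0.8)·(1.6) + (2.2)·(0.6) + (-1.8)·(-3.4) + (1.2)·(0.6) + (-0.8)·(0.6)) / 4 = 6.4/4 = 1.6
  S[B,B] = ((0.4)·(0.4) + (-1.6)·(-1.6) + (-0.6)·(-0.6) + (2.4)·(2.4) + (-0.6)·(-0.6)) / 4 = 9.2/4 = 2.3
  S[B,C] = ((0.4)·(1.6) + (-1.6)·(0.6) + (-0.6)·(-3.4) + (2.4)·(0.6) + (-0.6)·(0.6)) / 4 = 2.8/4 = 0.7
  S[C,C] = ((1.6)·(1.6) + (0.6)·(0.6) + (-3.4)·(-3.4) + (0.6)·(0.6) + (0.6)·(0.6)) / 4 = 15.2/4 = 3.8

S is symmetric (S[j,i] = S[i,j]). Assembling:

S = [[2.7, 0.15, 1.6],
 [0.15, 2.3, 0.7],
 [1.6, 0.7, 3.8]]


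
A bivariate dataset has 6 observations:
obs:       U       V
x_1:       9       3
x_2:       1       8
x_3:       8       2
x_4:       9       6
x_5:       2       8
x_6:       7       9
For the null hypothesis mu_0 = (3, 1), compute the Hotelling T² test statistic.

Step 1 — sample mean vector:
  mean(U) = (9 + 1 + 8 + 9 + 2 + 7) / 6 = 36/6 = 6
  mean(V) = (3 + 8 + 2 + 6 + 8 + 9) / 6 = 36/6 = 6
  x̄ = (6, 6),  deviation x̄ - mu_0 = (6, 6) - (3, 1) = (3, 5).

Step 2 — sample covariance matrix, S[i,j] = (1/(n-1)) · Σ_k (x_{k,i} - mean_i) · (x_{k,j} - mean_j), divisor n-1 = 5:
  S[U,U] = ((3)·(3) + (-5)·(-5) + (2)·(2) + (3)·(3) + (-4)·(-4) + (1)·(1)) / 5 = 64/5 = 12.8
  S[U,V] = ((3)·(-3) + (-5)·(2) + (2)·(-4) + (3)·(0) + (-4)·(2) + (1)·(3)) / 5 = -32/5 = -6.4
  S[V,V] = ((-3)·(-3) + (2)·(2) + (-4)·(-4) + (0)·(0) + (2)·(2) + (3)·(3)) / 5 = 42/5 = 8.4
  S = [[12.8, -6.4],
 [-6.4, 8.4]].

Step 3 — invert S. det(S) = 12.8·8.4 - (-6.4)² = 66.56.
  S^{-1} = (1/det) · [[d, -b], [-b, a]] = [[0.1262, 0.0962],
 [0.0962, 0.1923]].

Step 4 — quadratic form (x̄ - mu_0)^T · S^{-1} · (x̄ - mu_0):
  S^{-1} · (x̄ - mu_0) = (0.8594, 1.25),
  (x̄ - mu_0)^T · [...] = (3)·(0.8594) + (5)·(1.25) = 8.8281.

Step 5 — scale by n: T² = 6 · 8.8281 = 52.9688.

T² ≈ 52.9688


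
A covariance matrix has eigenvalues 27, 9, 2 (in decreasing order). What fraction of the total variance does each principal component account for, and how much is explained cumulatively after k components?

Step 1 — total variance = trace(Sigma) = Σ λ_i = 27 + 9 + 2 = 38.

Step 2 — fraction explained by component i = λ_i / Σ λ:
  PC1: 27/38 = 0.7105
  PC2: 9/38 = 0.2368
  PC3: 2/38 = 0.0526

Step 3 — cumulative fraction after k components = (λ_1 + ... + λ_k) / Σ λ:
  k = 1: 27/38 = 0.7105
  k = 2: (27 + 9)/38 = 36/38 = 0.9474
  k = 3: (27 + 9 + 2)/38 = 38/38 = 1

Summary (fraction, with percent):

explained: PC1 0.7105 (71.05%), PC2 0.2368 (23.68%), PC3 0.0526 (5.26%);  cumulative: 0.7105, 0.9474, 1


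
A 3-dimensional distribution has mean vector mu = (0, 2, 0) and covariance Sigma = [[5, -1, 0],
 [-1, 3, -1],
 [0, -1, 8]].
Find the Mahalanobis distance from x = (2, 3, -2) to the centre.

Step 1 — centre the observation: (x - mu) = (2, 1, -2).

Step 2 — invert Sigma (cofactor / det for 3×3, or solve directly):
  Sigma^{-1} = [[0.215, 0.0748, 0.0093],
 [0.0748, 0.3738, 0.0467],
 [0.0093, 0.0467, 0.1308]].

Step 3 — form the quadratic (x - mu)^T · Sigma^{-1} · (x - mu):
  Sigma^{-1} · (x - mu) = (0.486, 0.4299, -0.1963).
  (x - mu)^T · [Sigma^{-1} · (x - mu)] = (2)·(0.486) + (1)·(0.4299) + (-2)·(-0.1963) = 1.7944.

Step 4 — take square root: d = √(1.7944) ≈ 1.3395.

d(x, mu) = √(1.7944) ≈ 1.3395


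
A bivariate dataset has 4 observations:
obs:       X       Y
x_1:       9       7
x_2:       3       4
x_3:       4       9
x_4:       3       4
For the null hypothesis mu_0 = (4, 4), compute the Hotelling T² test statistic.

Step 1 — sample mean vector:
  mean(X) = (9 + 3 + 4 + 3) / 4 = 19/4 = 4.75
  mean(Y) = (7 + 4 + 9 + 4) / 4 = 24/4 = 6
  x̄ = (4.75, 6),  deviation x̄ - mu_0 = (4.75, 6) - (4, 4) = (0.75, 2).

Step 2 — sample covariance matrix, S[i,j] = (1/(n-1)) · Σ_k (x_{k,i} - mean_i) · (x_{k,j} - mean_j), divisor n-1 = 3:
  S[X,X] = ((4.25)·(4.25) + (-1.75)·(-1.75) + (-0.75)·(-0.75) + (-1.75)·(-1.75)) / 3 = 24.75/3 = 8.25
  S[X,Y] = ((4.25)·(1) + (-1.75)·(-2) + (-0.75)·(3) + (-1.75)·(-2)) / 3 = 9/3 = 3
  S[Y,Y] = ((1)·(1) + (-2)·(-2) + (3)·(3) + (-2)·(-2)) / 3 = 18/3 = 6
  S = [[8.25, 3],
 [3, 6]].

Step 3 — invert S. det(S) = 8.25·6 - (3)² = 40.5.
  S^{-1} = (1/det) · [[d, -b], [-b, a]] = [[0.1481, -0.0741],
 [-0.0741, 0.2037]].

Step 4 — quadratic form (x̄ - mu_0)^T · S^{-1} · (x̄ - mu_0):
  S^{-1} · (x̄ - mu_0) = (-0.037, 0.3519),
  (x̄ - mu_0)^T · [...] = (0.75)·(-0.037) + (2)·(0.3519) = 0.6759.

Step 5 — scale by n: T² = 4 · 0.6759 = 2.7037.

T² ≈ 2.7037


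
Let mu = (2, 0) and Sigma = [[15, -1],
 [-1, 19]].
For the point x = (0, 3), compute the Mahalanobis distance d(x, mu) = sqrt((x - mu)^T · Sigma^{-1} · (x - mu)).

Step 1 — centre the observation: (x - mu) = (-2, 3).

Step 2 — invert Sigma. det(Sigma) = 15·19 - (-1)² = 284.
  Sigma^{-1} = (1/det) · [[d, -b], [-b, a]] = [[0.0669, 0.0035],
 [0.0035, 0.0528]].

Step 3 — form the quadratic (x - mu)^T · Sigma^{-1} · (x - mu):
  Sigma^{-1} · (x - mu) = (-0.1232, 0.1514).
  (x - mu)^T · [Sigma^{-1} · (x - mu)] = (-2)·(-0.1232) + (3)·(0.1514) = 0.7007.

Step 4 — take square root: d = √(0.7007) ≈ 0.8371.

d(x, mu) = √(0.7007) ≈ 0.8371


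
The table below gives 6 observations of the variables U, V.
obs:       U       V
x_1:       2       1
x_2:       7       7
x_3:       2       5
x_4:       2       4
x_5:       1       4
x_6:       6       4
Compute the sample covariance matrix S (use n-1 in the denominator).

Step 1 — column means:
  mean(U) = (2 + 7 + 2 + 2 + 1 + 6) / 6 = 20/6 = 3.3333
  mean(V) = (1 + 7 + 5 + 4 + 4 + 4) / 6 = 25/6 = 4.1667

Step 2 — sample covariance S[i,j] = (1/(n-1)) · Σ_k (x_{k,i} - mean_i) · (x_{k,j} - mean_j), with n-1 = 5.
  S[U,U] = ((-1.3333)·(-1.3333) + (3.6667)·(3.6667) + (-1.3333)·(-1.3333) + (-1.3333)·(-1.3333) + (-2.3333)·(-2.3333) + (2.6667)·(2.6667)) / 5 = 31.3333/5 = 6.2667
  S[U,V] = ((-1.3333)·(-3.1667) + (3.6667)·(2.8333) + (-1.3333)·(0.8333) + (-1.3333)·(-0.1667) + (-2.3333)·(-0.1667) + (2.6667)·(-0.1667)) / 5 = 13.6667/5 = 2.7333
  S[V,V] = ((-3.1667)·(-3.1667) + (2.8333)·(2.8333) + (0.8333)·(0.8333) + (-0.1667)·(-0.1667) + (-0.1667)·(-0.1667) + (-0.1667)·(-0.1667)) / 5 = 18.8333/5 = 3.7667

S is symmetric (S[j,i] = S[i,j]). Assembling:

S = [[6.2667, 2.7333],
 [2.7333, 3.7667]]


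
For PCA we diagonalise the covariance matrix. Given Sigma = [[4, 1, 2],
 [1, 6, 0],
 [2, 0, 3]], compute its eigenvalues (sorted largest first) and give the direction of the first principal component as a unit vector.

Step 1 — characteristic polynomial p(λ) = det(λI - Sigma) = λ³ - tr·λ² + c_1·λ - det, where tr = trace, c_1 = sum of the principal 2×2 minors, det = det(Sigma):
  tr = 4 + 6 + 3 = 13,
  c_1 = (4·6 - (1)²) + (4·3 - (2)²) + (6·3 - (0)²) = 23 + 8 + 18 = 49,
  det = 4·(6·3 - (0)²) - (1)·((1)·3 - (0)·(2)) + (2)·((1)·(0) - 6·(2)) = 4·(18) - (1)·(3) + (2)·(-12) = 45.
  So p(λ) = λ³ - 13λ² + 49λ - 45.
Step 2 — look for an integer root (rational root theorem: any rational root is an integer divisor of 45). Testing λ = 5:
  p(5) = 125 - 325 + 245 - 45 = 0  ✓
  Dividing out (λ - 5): p(λ) = (λ - 5)(λ² - 8λ + 9).
Step 3 — remaining eigenvalues from the quadratic λ² - 8λ + 9 = 0:
  Δ = 8² - 4·9 = 64 - 36 = 28,  λ = (8 ± √28)/2 = (8 ± 5.2915)/2 ≈ 6.6458 or 1.3542.
  Sorted: λ_1 = 6.6458,  λ_2 = 5,  λ_3 = 1.3542  (check: sum = 13 = tr ✓).

Step 4 — unit eigenvector for λ_1 ≈ 6.6458: v spans the null space of (Sigma - λ_1 I), whose rows are
  r_1 = (-2.6458, 1, 2),  r_2 = (1, -0.6458, 0),  r_3 = (2, 0, -3.6458).
  v is orthogonal to every row, so take v ∝ r_1 × r_2 = ((1)·(0) - (2)·(-0.6458), (2)·(1) - (-2.6458)·(0), (-2.6458)·(-0.6458) - (1)·(1)) ≈ (1.2915, 2, 0.7085).
  Let u = (1.2915, 2, 0.7085).
  ||u|| = √((1.2915)² + (2)² + (0.7085)²) = √(6.1699) ≈ 2.4839,  v_1 = u/||u|| ≈ (0.5199, 0.8052, 0.2852) (||v_1|| = 1).

λ_1 = 6.6458,  λ_2 = 5,  λ_3 = 1.3542;  v_1 ≈ (0.5199, 0.8052, 0.2852)


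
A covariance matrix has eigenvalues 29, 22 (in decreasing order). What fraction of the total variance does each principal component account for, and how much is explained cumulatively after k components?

Step 1 — total variance = trace(Sigma) = Σ λ_i = 29 + 22 = 51.

Step 2 — fraction explained by component i = λ_i / Σ λ:
  PC1: 29/51 = 0.5686
  PC2: 22/51 = 0.4314

Step 3 — cumulative fraction after k components = (λ_1 + ... + λ_k) / Σ λ:
  k = 1: 29/51 = 0.5686
  k = 2: (29 + 22)/51 = 51/51 = 1

Summary (fraction, with percent):

explained: PC1 0.5686 (56.86%), PC2 0.4314 (43.14%);  cumulative: 0.5686, 1


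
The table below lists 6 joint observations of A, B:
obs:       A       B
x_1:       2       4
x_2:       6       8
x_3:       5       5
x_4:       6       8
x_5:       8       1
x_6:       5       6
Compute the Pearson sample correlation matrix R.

Step 1 — column means:
  mean(A) = (2 + 6 + 5 + 6 + 8 + 5) / 6 = 32/6 = 5.3333
  mean(B) = (4 + 8 + 5 + 8 + 1 + 6) / 6 = 32/6 = 5.3333

Step 2 — sample variances and covariances s[i,j] = (1/(n-1)) · Σ_k (x_{k,i} - mean_i) · (x_{k,j} - mean_j), with n-1 = 5:
  s[A,A] = ((-3.3333)·(-3.3333) + (0.6667)·(0.6667) + (-0.3333)·(-0.3333) + (0.6667)·(0.6667) + (2.6667)·(2.6667) + (-0.3333)·(-0.3333)) / 5 = 19.3333/5 = 3.8667
  s[A,B] = ((-3.3333)·(-1.3333) + (0.6667)·(2.6667) + (-0.3333)·(-0.3333) + (0.6667)·(2.6667) + (2.6667)·(-4.3333) + (-0.3333)·(0.6667)) / 5 = -3.6667/5 = -0.7333
  s[B,B] = ((-1.3333)·(-1.3333) + (2.6667)·(2.6667) + (-0.3333)·(-0.3333) + (2.6667)·(2.6667) + (-4.3333)·(-4.3333) + (0.6667)·(0.6667)) / 5 = 35.3333/5 = 7.0667
  Sample standard deviations s_i = √(s[i,i]):
  s(A) = √(3.8667) = 1.9664
  s(B) = √(7.0667) = 2.6583

Step 3 — r_{ij} = s_{ij} / (s_i · s_j):
  r[A,A] = 1 (diagonal).
  r[A,B] = -0.7333 / (1.9664 · 2.6583) = -0.7333 / 5.2273 = -0.1403
  r[B,B] = 1 (diagonal).

R is symmetric with unit diagonal. Assembling:

R = [[1, -0.1403],
 [-0.1403, 1]]


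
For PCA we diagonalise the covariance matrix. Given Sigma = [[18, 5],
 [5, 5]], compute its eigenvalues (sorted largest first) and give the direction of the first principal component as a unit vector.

Step 1 — characteristic polynomial of 2×2 Sigma:
  det(Sigma - λI) = λ² - trace · λ + det = 0.
  trace = 18 + 5 = 23, det = 18·5 - (5)² = 65.
Step 2 — discriminant:
  Δ = trace² - 4·det = 529 - 260 = 269.
Step 3 — eigenvalues:
  λ = (trace ± √Δ)/2 = (23 ± 16.4012)/2,
  λ_1 = 19.7006,  λ_2 = 3.2994.

Step 4 — unit eigenvector for λ_1: solve (Sigma - λ_1 I)v = 0. First row:
  (18 - 19.7006)·v_x + (5)·v_y = 0, i.e. (-1.7006)·v_x + (5)·v_y = 0,
  so v ∝ (b, λ_1 - a) = (5, 1.7006) = u.
  ||u|| = √((5)² + (1.7006)²) = √(27.8921) ≈ 5.2813,
  v_1 = u/||u|| ≈ (0.9467, 0.322) (||v_1|| = 1).

λ_1 = 19.7006,  λ_2 = 3.2994;  v_1 ≈ (0.9467, 0.322)


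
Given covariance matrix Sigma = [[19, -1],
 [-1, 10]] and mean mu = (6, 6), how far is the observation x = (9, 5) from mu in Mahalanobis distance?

Step 1 — centre the observation: (x - mu) = (3, -1).

Step 2 — invert Sigma. det(Sigma) = 19·10 - (-1)² = 189.
  Sigma^{-1} = (1/det) · [[d, -b], [-b, a]] = [[0.0529, 0.0053],
 [0.0053, 0.1005]].

Step 3 — form the quadratic (x - mu)^T · Sigma^{-1} · (x - mu):
  Sigma^{-1} · (x - mu) = (0.1534, -0.0847).
  (x - mu)^T · [Sigma^{-1} · (x - mu)] = (3)·(0.1534) + (-1)·(-0.0847) = 0.545.

Step 4 — take square root: d = √(0.545) ≈ 0.7382.

d(x, mu) = √(0.545) ≈ 0.7382


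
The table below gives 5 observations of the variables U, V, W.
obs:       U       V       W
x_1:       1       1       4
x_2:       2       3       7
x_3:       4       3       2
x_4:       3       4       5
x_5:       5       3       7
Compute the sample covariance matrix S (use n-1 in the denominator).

Step 1 — column means:
  mean(U) = (1 + 2 + 4 + 3 + 5) / 5 = 15/5 = 3
  mean(V) = (1 + 3 + 3 + 4 + 3) / 5 = 14/5 = 2.8
  mean(W) = (4 + 7 + 2 + 5 + 7) / 5 = 25/5 = 5

Step 2 — sample covariance S[i,j] = (1/(n-1)) · Σ_k (x_{k,i} - mean_i) · (x_{k,j} - mean_j), with n-1 = 4.
  S[U,U] = ((-2)·(-2) + (-1)·(-1) + (1)·(1) + (0)·(0) + (2)·(2)) / 4 = 10/4 = 2.5
  S[U,V] = ((-2)·(-1.8) + (-1)·(0.2) + (1)·(0.2) + (0)·(1.2) + (2)·(0.2)) / 4 = 4/4 = 1
  S[U,W] = ((-2)·(-1) + (-1)·(2) + (1)·(-3) + (0)·(0) + (2)·(2)) / 4 = 1/4 = 0.25
  S[V,V] = ((-1.8)·(-1.8) + (0.2)·(0.2) + (0.2)·(0.2) + (1.2)·(1.2) + (0.2)·(0.2)) / 4 = 4.8/4 = 1.2
  S[V,W] = ((-1.8)·(-1) + (0.2)·(2) + (0.2)·(-3) + (1.2)·(0) + (0.2)·(2)) / 4 = 2/4 = 0.5
  S[W,W] = ((-1)·(-1) + (2)·(2) + (-3)·(-3) + (0)·(0) + (2)·(2)) / 4 = 18/4 = 4.5

S is symmetric (S[j,i] = S[i,j]). Assembling:

S = [[2.5, 1, 0.25],
 [1, 1.2, 0.5],
 [0.25, 0.5, 4.5]]


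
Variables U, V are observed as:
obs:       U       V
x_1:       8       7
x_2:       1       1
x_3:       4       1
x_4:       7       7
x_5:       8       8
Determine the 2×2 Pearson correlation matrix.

Step 1 — column means:
  mean(U) = (8 + 1 + 4 + 7 + 8) / 5 = 28/5 = 5.6
  mean(V) = (7 + 1 + 1 + 7 + 8) / 5 = 24/5 = 4.8

Step 2 — sample variances and covariances s[i,j] = (1/(n-1)) · Σ_k (x_{k,i} - mean_i) · (x_{k,j} - mean_j), with n-1 = 4:
  s[U,U] = ((2.4)·(2.4) + (-4.6)·(-4.6) + (-1.6)·(-1.6) + (1.4)·(1.4) + (2.4)·(2.4)) / 4 = 37.2/4 = 9.3
  s[U,V] = ((2.4)·(2.2) + (-4.6)·(-3.8) + (-1.6)·(-3.8) + (1.4)·(2.2) + (2.4)·(3.2)) / 4 = 39.6/4 = 9.9
  s[V,V] = ((2.2)·(2.2) + (-3.8)·(-3.8) + (-3.8)·(-3.8) + (2.2)·(2.2) + (3.2)·(3.2)) / 4 = 48.8/4 = 12.2
  Sample standard deviations s_i = √(s[i,i]):
  s(U) = √(9.3) = 3.0496
  s(V) = √(12.2) = 3.4928

Step 3 — r_{ij} = s_{ij} / (s_i · s_j):
  r[U,U] = 1 (diagonal).
  r[U,V] = 9.9 / (3.0496 · 3.4928) = 9.9 / 10.6518 = 0.9294
  r[V,V] = 1 (diagonal).

R is symmetric with unit diagonal. Assembling:

R = [[1, 0.9294],
 [0.9294, 1]]


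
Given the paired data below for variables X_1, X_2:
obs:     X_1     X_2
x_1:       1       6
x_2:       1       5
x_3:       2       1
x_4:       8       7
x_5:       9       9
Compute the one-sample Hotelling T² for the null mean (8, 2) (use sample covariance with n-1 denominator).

Step 1 — sample mean vector:
  mean(X_1) = (1 + 1 + 2 + 8 + 9) / 5 = 21/5 = 4.2
  mean(X_2) = (6 + 5 + 1 + 7 + 9) / 5 = 28/5 = 5.6
  x̄ = (4.2, 5.6),  deviation x̄ - mu_0 = (4.2, 5.6) - (8, 2) = (-3.8, 3.6).

Step 2 — sample covariance matrix, S[i,j] = (1/(n-1)) · Σ_k (x_{k,i} - mean_i) · (x_{k,j} - mean_j), divisor n-1 = 4:
  S[X_1,X_1] = ((-3.2)·(-3.2) + (-3.2)·(-3.2) + (-2.2)·(-2.2) + (3.8)·(3.8) + (4.8)·(4.8)) / 4 = 62.8/4 = 15.7
  S[X_1,X_2] = ((-3.2)·(0.4) + (-3.2)·(-0.6) + (-2.2)·(-4.6) + (3.8)·(1.4) + (4.8)·(3.4)) / 4 = 32.4/4 = 8.1
  S[X_2,X_2] = ((0.4)·(0.4) + (-0.6)·(-0.6) + (-4.6)·(-4.6) + (1.4)·(1.4) + (3.4)·(3.4)) / 4 = 35.2/4 = 8.8
  S = [[15.7, 8.1],
 [8.1, 8.8]].

Step 3 — invert S. det(S) = 15.7·8.8 - (8.1)² = 72.55.
  S^{-1} = (1/det) · [[d, -b], [-b, a]] = [[0.1213, -0.1116],
 [-0.1116, 0.2164]].

Step 4 — quadratic form (x̄ - mu_0)^T · S^{-1} · (x̄ - mu_0):
  S^{-1} · (x̄ - mu_0) = (-0.8629, 1.2033),
  (x̄ - mu_0)^T · [...] = (-3.8)·(-0.8629) + (3.6)·(1.2033) = 7.6108.

Step 5 — scale by n: T² = 5 · 7.6108 = 38.0538.

T² ≈ 38.0538


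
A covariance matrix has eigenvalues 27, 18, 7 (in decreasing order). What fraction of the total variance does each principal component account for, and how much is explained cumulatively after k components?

Step 1 — total variance = trace(Sigma) = Σ λ_i = 27 + 18 + 7 = 52.

Step 2 — fraction explained by component i = λ_i / Σ λ:
  PC1: 27/52 = 0.5192
  PC2: 18/52 = 0.3462
  PC3: 7/52 = 0.1346

Step 3 — cumulative fraction after k components = (λ_1 + ... + λ_k) / Σ λ:
  k = 1: 27/52 = 0.5192
  k = 2: (27 + 18)/52 = 45/52 = 0.8654
  k = 3: (27 + 18 + 7)/52 = 52/52 = 1

Summary (fraction, with percent):

explained: PC1 0.5192 (51.92%), PC2 0.3462 (34.62%), PC3 0.1346 (13.46%);  cumulative: 0.5192, 0.8654, 1


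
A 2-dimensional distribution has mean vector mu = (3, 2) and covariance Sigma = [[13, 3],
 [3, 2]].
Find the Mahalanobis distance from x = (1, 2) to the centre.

Step 1 — centre the observation: (x - mu) = (-2, 0).

Step 2 — invert Sigma. det(Sigma) = 13·2 - (3)² = 17.
  Sigma^{-1} = (1/det) · [[d, -b], [-b, a]] = [[0.1176, -0.1765],
 [-0.1765, 0.7647]].

Step 3 — form the quadratic (x - mu)^T · Sigma^{-1} · (x - mu):
  Sigma^{-1} · (x - mu) = (-0.2353, 0.3529).
  (x - mu)^T · [Sigma^{-1} · (x - mu)] = (-2)·(-0.2353) + (0)·(0.3529) = 0.4706.

Step 4 — take square root: d = √(0.4706) ≈ 0.686.

d(x, mu) = √(0.4706) ≈ 0.686


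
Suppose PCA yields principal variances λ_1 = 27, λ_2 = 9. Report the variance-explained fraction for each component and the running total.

Step 1 — total variance = trace(Sigma) = Σ λ_i = 27 + 9 = 36.

Step 2 — fraction explained by component i = λ_i / Σ λ:
  PC1: 27/36 = 0.75
  PC2: 9/36 = 0.25

Step 3 — cumulative fraction after k components = (λ_1 + ... + λ_k) / Σ λ:
  k = 1: 27/36 = 0.75
  k = 2: (27 + 9)/36 = 36/36 = 1

Summary (fraction, with percent):

explained: PC1 0.75 (75%), PC2 0.25 (25%);  cumulative: 0.75, 1


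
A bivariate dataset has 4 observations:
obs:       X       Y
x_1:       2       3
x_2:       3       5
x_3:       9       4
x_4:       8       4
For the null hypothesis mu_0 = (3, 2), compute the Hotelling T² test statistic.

Step 1 — sample mean vector:
  mean(X) = (2 + 3 + 9 + 8) / 4 = 22/4 = 5.5
  mean(Y) = (3 + 5 + 4 + 4) / 4 = 16/4 = 4
  x̄ = (5.5, 4),  deviation x̄ - mu_0 = (5.5, 4) - (3, 2) = (2.5, 2).

Step 2 — sample covariance matrix, S[i,j] = (1/(n-1)) · Σ_k (x_{k,i} - mean_i) · (x_{k,j} - mean_j), divisor n-1 = 3:
  S[X,X] = ((-3.5)·(-3.5) + (-2.5)·(-2.5) + (3.5)·(3.5) + (2.5)·(2.5)) / 3 = 37/3 = 12.3333
  S[X,Y] = ((-3.5)·(-1) + (-2.5)·(1) + (3.5)·(0) + (2.5)·(0)) / 3 = 1/3 = 0.3333
  S[Y,Y] = ((-1)·(-1) + (1)·(1) + (0)·(0) + (0)·(0)) / 3 = 2/3 = 0.6667
  S = [[12.3333, 0.3333],
 [0.3333, 0.6667]].

Step 3 — invert S. det(S) = 12.3333·0.6667 - (0.3333)² = 8.1111.
  S^{-1} = (1/det) · [[d, -b], [-b, a]] = [[0.0822, -0.0411],
 [-0.0411, 1.5205]].

Step 4 — quadratic form (x̄ - mu_0)^T · S^{-1} · (x̄ - mu_0):
  S^{-1} · (x̄ - mu_0) = (0.1233, 2.9384),
  (x̄ - mu_0)^T · [...] = (2.5)·(0.1233) + (2)·(2.9384) = 6.1849.

Step 5 — scale by n: T² = 4 · 6.1849 = 24.7397.

T² ≈ 24.7397
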